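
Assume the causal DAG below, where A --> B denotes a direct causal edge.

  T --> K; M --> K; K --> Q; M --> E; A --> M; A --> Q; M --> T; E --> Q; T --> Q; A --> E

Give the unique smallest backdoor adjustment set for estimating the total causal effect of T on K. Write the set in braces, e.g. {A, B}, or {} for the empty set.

Variables eligible for adjustment (non-descendants of T, excluding T and K): {A, E, M}.
Backdoor paths from T to K:
  P1: T <- M <- A -> E -> Q <- K
  P2: T <- M <- A -> Q <- K
  P3: T <- M -> E <- A -> Q <- K
  P4: T <- M -> E -> Q <- K
  P5: T <- M -> K
The empty set is not sufficient: P5 (T <- M -> K) has no collider blocking it and no conditioned non-collider, so it is open.
Try {M}:
  P1: blocked at chain node M ∈ conditioning set.
  P2: blocked at chain node M ∈ conditioning set.
  P3: blocked at fork node M ∈ conditioning set.
  P4: blocked at fork node M ∈ conditioning set.
  P5: blocked at fork node M ∈ conditioning set.
{M} contains no descendant of T and blocks every backdoor path.
No other singleton works — e.g. {A} leaves P5 open — so {M} is the unique smallest valid adjustment set.

{M}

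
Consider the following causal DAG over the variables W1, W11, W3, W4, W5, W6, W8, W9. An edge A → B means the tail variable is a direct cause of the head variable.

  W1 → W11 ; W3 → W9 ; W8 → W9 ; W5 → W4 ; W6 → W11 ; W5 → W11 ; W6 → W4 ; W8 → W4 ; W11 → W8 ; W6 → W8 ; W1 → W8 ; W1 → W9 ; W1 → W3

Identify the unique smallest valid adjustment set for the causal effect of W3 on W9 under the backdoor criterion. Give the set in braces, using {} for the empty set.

Variables eligible for adjustment (non-descendants of W3, excluding W3 and W9): {W1, W11, W4, W5, W6, W8}.
Backdoor paths from W3 to W9:
  P1: W3 <- W1 -> W11 <- W5 -> W4 <- W6 -> W8 -> W9
  P2: W3 <- W1 -> W11 <- W5 -> W4 <- W8 -> W9
  P3: W3 <- W1 -> W11 <- W6 -> W8 -> W9
  P4: W3 <- W1 -> W11 <- W6 -> W4 <- W8 -> W9
  P5: W3 <- W1 -> W11 -> W8 -> W9
  P6: W3 <- W1 -> W8 -> W9
  P7: W3 <- W1 -> W9
The empty set is not sufficient: P5 (W3 <- W1 -> W11 -> W8 -> W9) has no collider blocking it and no conditioned non-collider, so it is open.
Try {W1}:
  P1: blocked at fork node W1 ∈ conditioning set.
  P2: blocked at fork node W1 ∈ conditioning set.
  P3: blocked at fork node W1 ∈ conditioning set.
  P4: blocked at fork node W1 ∈ conditioning set.
  P5: blocked at fork node W1 ∈ conditioning set.
  P6: blocked at fork node W1 ∈ conditioning set.
  P7: blocked at fork node W1 ∈ conditioning set.
{W1} contains no descendant of W3 and blocks every backdoor path.
No other singleton works — e.g. {W5} leaves P5 open — so {W1} is the unique smallest valid adjustment set.

{W1}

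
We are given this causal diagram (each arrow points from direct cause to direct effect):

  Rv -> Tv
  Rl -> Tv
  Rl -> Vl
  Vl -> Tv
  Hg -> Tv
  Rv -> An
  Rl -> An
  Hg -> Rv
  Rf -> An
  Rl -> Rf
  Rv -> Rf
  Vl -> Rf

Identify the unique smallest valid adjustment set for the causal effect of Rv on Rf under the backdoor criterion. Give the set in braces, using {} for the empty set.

{}

Variables eligible for adjustment (non-descendants of Rv, excluding Rv and Rf): {Hg, Rl, Vl}.
Backdoor paths from Rv to Rf:
  P1: Rv <- Hg -> Tv <- Rl -> Vl -> Rf
  P2: Rv <- Hg -> Tv <- Rl -> Rf
  P3: Rv <- Hg -> Tv <- Rl -> An <- Rf
  P4: Rv <- Hg -> Tv <- Vl <- Rl -> Rf
  P5: Rv <- Hg -> Tv <- Vl <- Rl -> An <- Rf
  P6: Rv <- Hg -> Tv <- Vl -> Rf
Each backdoor path contains an unconditioned collider, so every path is already blocked with the empty conditioning set:
  P1: blocked at collider Tv (neither it nor any descendant is in the conditioning set).
  P2: blocked at collider Tv (neither it nor any descendant is in the conditioning set).
  P3: blocked at collider Tv (neither it nor any descendant is in the conditioning set).
  P4: blocked at collider Tv (neither it nor any descendant is in the conditioning set).
  P5: blocked at collider Tv (neither it nor any descendant is in the conditioning set).
  P6: blocked at collider Tv (neither it nor any descendant is in the conditioning set).
The empty set is therefore the unique smallest valid set.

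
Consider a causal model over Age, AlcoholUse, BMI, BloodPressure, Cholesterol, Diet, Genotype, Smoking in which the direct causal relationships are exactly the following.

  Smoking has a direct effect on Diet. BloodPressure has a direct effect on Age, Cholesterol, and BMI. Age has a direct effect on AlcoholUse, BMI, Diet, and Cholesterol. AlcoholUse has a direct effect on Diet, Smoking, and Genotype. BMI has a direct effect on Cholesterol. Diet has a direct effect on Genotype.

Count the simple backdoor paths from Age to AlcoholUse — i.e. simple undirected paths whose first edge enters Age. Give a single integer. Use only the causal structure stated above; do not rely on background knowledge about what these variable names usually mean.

A backdoor path from Age to AlcoholUse is any simple undirected path whose first edge points into Age (i.e. leaves Age via a parent).
Parents of Age: {BloodPressure}.
No simple path from any parent of Age reaches AlcoholUse without revisiting Age, so there are no backdoor paths.

0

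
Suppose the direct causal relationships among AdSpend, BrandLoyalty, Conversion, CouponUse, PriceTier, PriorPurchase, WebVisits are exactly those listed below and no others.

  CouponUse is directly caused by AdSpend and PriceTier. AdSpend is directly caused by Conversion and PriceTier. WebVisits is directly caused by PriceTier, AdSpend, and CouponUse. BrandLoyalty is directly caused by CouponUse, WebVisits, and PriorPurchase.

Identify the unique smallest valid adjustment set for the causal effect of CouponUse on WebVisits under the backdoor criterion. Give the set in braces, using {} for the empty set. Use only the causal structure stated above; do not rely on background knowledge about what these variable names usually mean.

{AdSpend, PriceTier}

Variables eligible for adjustment (non-descendants of CouponUse, excluding CouponUse and WebVisits): {AdSpend, Conversion, PriceTier, PriorPurchase}.
Backdoor paths from CouponUse to WebVisits:
  P1: CouponUse <- PriceTier -> AdSpend -> WebVisits
  P2: CouponUse <- PriceTier -> WebVisits
  P3: CouponUse <- AdSpend <- PriceTier -> WebVisits
  P4: CouponUse <- AdSpend -> WebVisits
The empty set is not sufficient: P1 (CouponUse <- PriceTier -> AdSpend -> WebVisits) has no collider blocking it and no conditioned non-collider, so it is open.
Try {AdSpend, PriceTier}:
  P1: blocked at fork node PriceTier ∈ conditioning set.
  P2: blocked at fork node PriceTier ∈ conditioning set.
  P3: blocked at chain node AdSpend ∈ conditioning set.
  P4: blocked at fork node AdSpend ∈ conditioning set.
{AdSpend, PriceTier} contains no descendant of CouponUse and blocks every backdoor path.
Every element of {AdSpend, PriceTier} is needed (dropping AdSpend leaves P4 open; dropping PriceTier leaves P2 open), so no proper subset is valid.
Among all size-2 subsets of the eligible variables, only {AdSpend, PriceTier} blocks every backdoor path, so it is the unique smallest valid adjustment set.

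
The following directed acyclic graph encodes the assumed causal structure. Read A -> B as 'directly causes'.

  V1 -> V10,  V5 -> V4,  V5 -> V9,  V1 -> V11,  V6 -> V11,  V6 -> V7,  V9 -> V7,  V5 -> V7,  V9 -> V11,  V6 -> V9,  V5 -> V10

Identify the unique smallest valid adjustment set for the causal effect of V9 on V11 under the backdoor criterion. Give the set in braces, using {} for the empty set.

Variables eligible for adjustment (non-descendants of V9, excluding V9 and V11): {V1, V10, V4, V5, V6}.
Backdoor paths from V9 to V11:
  P1: V9 <- V5 -> V10 <- V1 -> V11
  P2: V9 <- V5 -> V7 <- V6 -> V11
  P3: V9 <- V6 -> V11
  P4: V9 <- V6 -> V7 <- V5 -> V10 <- V1 -> V11
The empty set is not sufficient: P3 (V9 <- V6 -> V11) has no collider blocking it and no conditioned non-collider, so it is open.
Try {V6}:
  P1: blocked at collider V10 (neither it nor any descendant is in the conditioning set).
  P2: blocked at collider V7 (neither it nor any descendant is in the conditioning set).
  P3: blocked at fork node V6 ∈ conditioning set.
  P4: blocked at fork node V6 ∈ conditioning set.
{V6} contains no descendant of V9 and blocks every backdoor path.
No other singleton works — e.g. {V5} leaves P3 open — so {V6} is the unique smallest valid adjustment set.

{V6}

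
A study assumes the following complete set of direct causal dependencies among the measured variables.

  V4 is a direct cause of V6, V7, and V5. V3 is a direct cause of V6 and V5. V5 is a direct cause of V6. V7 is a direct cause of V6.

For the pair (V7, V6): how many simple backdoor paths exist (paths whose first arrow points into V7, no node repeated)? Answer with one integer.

A backdoor path from V7 to V6 is any simple undirected path whose first edge points into V7 (i.e. leaves V7 via a parent).
Parents of V7: {V4}.
Enumerating:
  P1: V7 <- V4 -> V5 <- V3 -> V6
  P2: V7 <- V4 -> V5 -> V6
  P3: V7 <- V4 -> V6
That exhausts the simple backdoor paths. Count: 3.

3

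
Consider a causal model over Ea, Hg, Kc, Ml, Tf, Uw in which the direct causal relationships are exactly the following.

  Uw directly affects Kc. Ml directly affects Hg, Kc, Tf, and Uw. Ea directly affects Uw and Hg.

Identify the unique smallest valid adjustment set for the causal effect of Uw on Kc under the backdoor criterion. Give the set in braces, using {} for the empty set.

{Ml}

Variables eligible for adjustment (non-descendants of Uw, excluding Uw and Kc): {Ea, Hg, Ml, Tf}.
Backdoor paths from Uw to Kc:
  P1: Uw <- Ml -> Kc
  P2: Uw <- Ea -> Hg <- Ml -> Kc
The empty set is not sufficient: P1 (Uw <- Ml -> Kc) has no collider blocking it and no conditioned non-collider, so it is open.
Try {Ml}:
  P1: blocked at fork node Ml ∈ conditioning set.
  P2: blocked at collider Hg (neither it nor any descendant is in the conditioning set).
{Ml} contains no descendant of Uw and blocks every backdoor path.
No other singleton works — e.g. {Tf} leaves P1 open — so {Ml} is the unique smallest valid adjustment set.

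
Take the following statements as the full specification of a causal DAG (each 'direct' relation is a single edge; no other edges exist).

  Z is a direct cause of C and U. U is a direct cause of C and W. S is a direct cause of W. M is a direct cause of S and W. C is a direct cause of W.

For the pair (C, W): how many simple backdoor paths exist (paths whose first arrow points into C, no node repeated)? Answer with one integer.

2

A backdoor path from C to W is any simple undirected path whose first edge points into C (i.e. leaves C via a parent).
Parents of C: {U, Z}.
Enumerating:
  P1: C <- Z -> U -> W
  P2: C <- U -> W
That exhausts the simple backdoor paths. Count: 2.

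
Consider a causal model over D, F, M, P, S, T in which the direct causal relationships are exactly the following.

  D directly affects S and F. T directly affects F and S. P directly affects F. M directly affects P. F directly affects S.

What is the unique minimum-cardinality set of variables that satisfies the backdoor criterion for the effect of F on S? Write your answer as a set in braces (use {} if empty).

Variables eligible for adjustment (non-descendants of F, excluding F and S): {D, M, P, T}.
Backdoor paths from F to S:
  P1: F <- T -> S
  P2: F <- D -> S
The empty set is not sufficient: P1 (F <- T -> S) has no collider blocking it and no conditioned non-collider, so it is open.
Try {D, T}:
  P1: blocked at fork node T ∈ conditioning set.
  P2: blocked at fork node D ∈ conditioning set.
{D, T} contains no descendant of F and blocks every backdoor path.
Every element of {D, T} is needed (dropping D leaves P2 open; dropping T leaves P1 open), so no proper subset is valid.
Among all size-2 subsets of the eligible variables, only {D, T} blocks every backdoor path, so it is the unique smallest valid adjustment set.

{D, T}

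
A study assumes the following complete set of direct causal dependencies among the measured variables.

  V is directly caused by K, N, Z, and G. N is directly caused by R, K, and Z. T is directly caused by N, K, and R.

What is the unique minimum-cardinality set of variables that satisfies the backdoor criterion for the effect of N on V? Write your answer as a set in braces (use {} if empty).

Variables eligible for adjustment (non-descendants of N, excluding N and V): {G, K, R, Z}.
Backdoor paths from N to V:
  P1: N <- Z -> V
  P2: N <- K -> V
  P3: N <- R -> T <- K -> V
The empty set is not sufficient: P1 (N <- Z -> V) has no collider blocking it and no conditioned non-collider, so it is open.
Try {K, Z}:
  P1: blocked at fork node Z ∈ conditioning set.
  P2: blocked at fork node K ∈ conditioning set.
  P3: blocked at collider T (neither it nor any descendant is in the conditioning set).
{K, Z} contains no descendant of N and blocks every backdoor path.
Every element of {K, Z} is needed (dropping K leaves P2 open; dropping Z leaves P1 open), so no proper subset is valid.
Among all size-2 subsets of the eligible variables, only {K, Z} blocks every backdoor path, so it is the unique smallest valid adjustment set.

{K, Z}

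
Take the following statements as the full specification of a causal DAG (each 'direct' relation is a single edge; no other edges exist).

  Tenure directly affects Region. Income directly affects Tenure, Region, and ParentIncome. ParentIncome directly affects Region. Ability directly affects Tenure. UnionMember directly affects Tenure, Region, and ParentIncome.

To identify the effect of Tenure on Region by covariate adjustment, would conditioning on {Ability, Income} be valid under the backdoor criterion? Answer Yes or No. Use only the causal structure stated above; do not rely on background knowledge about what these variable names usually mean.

Backdoor paths from Tenure to Region (paths whose first edge points into Tenure):
  P1: Tenure <- Income -> ParentIncome <- UnionMember -> Region
  P2: Tenure <- Income -> ParentIncome -> Region
  P3: Tenure <- Income -> Region
  P4: Tenure <- UnionMember -> ParentIncome <- Income -> Region
  P5: Tenure <- UnionMember -> ParentIncome -> Region
  P6: Tenure <- UnionMember -> Region
Condition 1 (no descendant of Tenure in the set): holds — descendants of Tenure are {Region}; none are in {Ability, Income}.
Condition 2 (every backdoor path blocked by {Ability, Income}):
  P1: blocked at fork node Income ∈ conditioning set.
  P2: blocked at fork node Income ∈ conditioning set.
  P3: blocked at fork node Income ∈ conditioning set.
  P4: blocked at collider ParentIncome (neither it nor any descendant is in the conditioning set).
  P5: open — no interior node is in the conditioning set.
  P6: open — no interior node is in the conditioning set.
{Ability, Income} does not satisfy the backdoor criterion.

No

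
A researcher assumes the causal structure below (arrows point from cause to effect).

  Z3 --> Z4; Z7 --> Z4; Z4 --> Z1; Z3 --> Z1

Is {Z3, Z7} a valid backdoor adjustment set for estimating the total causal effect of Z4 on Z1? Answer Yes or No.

Backdoor paths from Z4 to Z1 (paths whose first edge points into Z4):
  P1: Z4 <- Z3 -> Z1
Condition 1 (no descendant of Z4 in the set): holds — descendants of Z4 are {Z1}; none are in {Z3, Z7}.
Condition 2 (every backdoor path blocked by {Z3, Z7}):
  P1: blocked at fork node Z3 ∈ conditioning set.
{Z3, Z7} satisfies the backdoor criterion.

Yes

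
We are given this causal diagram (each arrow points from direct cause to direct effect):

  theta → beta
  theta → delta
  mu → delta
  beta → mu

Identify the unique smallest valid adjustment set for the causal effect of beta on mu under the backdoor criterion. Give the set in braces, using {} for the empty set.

{}

Variables eligible for adjustment (non-descendants of beta, excluding beta and mu): {theta}.
Backdoor paths from beta to mu:
  P1: beta <- theta -> delta <- mu
Each backdoor path contains an unconditioned collider, so every path is already blocked with the empty conditioning set:
  P1: blocked at collider delta (neither it nor any descendant is in the conditioning set).
The empty set is therefore the unique smallest valid set.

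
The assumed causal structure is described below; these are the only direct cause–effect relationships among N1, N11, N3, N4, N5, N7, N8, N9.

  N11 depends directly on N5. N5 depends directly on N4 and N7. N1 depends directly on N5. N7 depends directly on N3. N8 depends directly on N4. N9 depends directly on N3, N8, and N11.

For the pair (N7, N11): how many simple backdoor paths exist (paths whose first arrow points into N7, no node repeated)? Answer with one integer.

2

A backdoor path from N7 to N11 is any simple undirected path whose first edge points into N7 (i.e. leaves N7 via a parent).
Parents of N7: {N3}.
Enumerating:
  P1: N7 <- N3 -> N9 <- N11
  P2: N7 <- N3 -> N9 <- N8 <- N4 -> N5 -> N11
That exhausts the simple backdoor paths. Count: 2.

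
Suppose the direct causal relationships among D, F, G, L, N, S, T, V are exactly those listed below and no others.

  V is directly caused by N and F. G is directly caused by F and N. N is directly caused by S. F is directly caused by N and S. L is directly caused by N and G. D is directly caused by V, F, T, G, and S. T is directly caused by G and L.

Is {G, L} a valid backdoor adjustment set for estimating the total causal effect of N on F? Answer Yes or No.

No

Backdoor paths from N to F (paths whose first edge points into N):
  P1: N <- S -> F
  P2: N <- S -> D <- F
  P3: N <- S -> D <- G <- F
  P4: N <- S -> D <- T <- G <- F
  P5: N <- S -> D <- T <- L <- G <- F
  P6: N <- S -> D <- V <- F
Condition 1 (no descendant of N in the set): FAILS — G and L are descendants of N.
Condition 2 (every backdoor path blocked by {G, L}):
  P1: open — no interior node is in the conditioning set.
  P2: blocked at collider D (neither it nor any descendant is in the conditioning set).
  P3: blocked at collider D (neither it nor any descendant is in the conditioning set).
  P4: blocked at collider D (neither it nor any descendant is in the conditioning set).
  P5: blocked at collider D (neither it nor any descendant is in the conditioning set).
  P6: blocked at collider D (neither it nor any descendant is in the conditioning set).
{G, L} does not satisfy the backdoor criterion.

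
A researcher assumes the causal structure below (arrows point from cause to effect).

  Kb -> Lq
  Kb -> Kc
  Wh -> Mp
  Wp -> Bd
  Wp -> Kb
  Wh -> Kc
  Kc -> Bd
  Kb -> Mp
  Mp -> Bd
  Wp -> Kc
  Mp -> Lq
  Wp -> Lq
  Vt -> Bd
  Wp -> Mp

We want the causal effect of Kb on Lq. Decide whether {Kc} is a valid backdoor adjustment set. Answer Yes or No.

No

Backdoor paths from Kb to Lq (paths whose first edge points into Kb):
  P1: Kb <- Wp -> Kc <- Wh -> Mp -> Lq
  P2: Kb <- Wp -> Kc -> Bd <- Mp -> Lq
  P3: Kb <- Wp -> Mp -> Lq
  P4: Kb <- Wp -> Bd <- Kc <- Wh -> Mp -> Lq
  P5: Kb <- Wp -> Bd <- Mp -> Lq
  P6: Kb <- Wp -> Lq
Condition 1 (no descendant of Kb in the set): FAILS — Kc is a descendant of Kb.
Condition 2 (every backdoor path blocked by {Kc}):
  P1: open — collider(s) Kc are conditioned on (or have a conditioned descendant) and no non-collider on the path is in the set.
  P2: blocked at chain node Kc ∈ conditioning set.
  P3: open — no interior node is in the conditioning set.
  P4: blocked at collider Bd (neither it nor any descendant is in the conditioning set).
  P5: blocked at collider Bd (neither it nor any descendant is in the conditioning set).
  P6: open — no interior node is in the conditioning set.
{Kc} does not satisfy the backdoor criterion.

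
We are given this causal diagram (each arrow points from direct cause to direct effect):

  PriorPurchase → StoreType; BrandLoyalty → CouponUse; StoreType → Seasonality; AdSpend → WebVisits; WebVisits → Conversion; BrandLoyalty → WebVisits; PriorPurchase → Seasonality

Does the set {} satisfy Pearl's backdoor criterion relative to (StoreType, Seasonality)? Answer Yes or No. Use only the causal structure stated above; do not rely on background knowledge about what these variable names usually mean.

No

Backdoor paths from StoreType to Seasonality (paths whose first edge points into StoreType):
  P1: StoreType <- PriorPurchase -> Seasonality
Condition 1 (no descendant of StoreType in the set): holds — descendants of StoreType are {Seasonality}; none are in {}.
Condition 2 (every backdoor path blocked by {}):
  P1: open — no interior node is in the conditioning set.
{} does not satisfy the backdoor criterion.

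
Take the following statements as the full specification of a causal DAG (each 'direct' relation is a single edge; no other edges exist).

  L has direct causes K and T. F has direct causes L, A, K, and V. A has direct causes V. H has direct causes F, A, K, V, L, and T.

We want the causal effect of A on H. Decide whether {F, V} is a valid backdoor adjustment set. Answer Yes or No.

Backdoor paths from A to H (paths whose first edge points into A):
  P1: A <- V -> F <- K -> L <- T -> H
  P2: A <- V -> F <- K -> L -> H
  P3: A <- V -> F <- K -> H
  P4: A <- V -> F <- L <- T -> H
  P5: A <- V -> F <- L <- K -> H
  P6: A <- V -> F <- L -> H
  P7: A <- V -> F -> H
  P8: A <- V -> H
Condition 1 (no descendant of A in the set): FAILS — F is a descendant of A.
Condition 2 (every backdoor path blocked by {F, V}):
  P1: blocked at fork node V ∈ conditioning set.
  P2: blocked at fork node V ∈ conditioning set.
  P3: blocked at fork node V ∈ conditioning set.
  P4: blocked at fork node V ∈ conditioning set.
  P5: blocked at fork node V ∈ conditioning set.
  P6: blocked at fork node V ∈ conditioning set.
  P7: blocked at fork node V ∈ conditioning set.
  P8: blocked at fork node V ∈ conditioning set.
{F, V} does not satisfy the backdoor criterion.

No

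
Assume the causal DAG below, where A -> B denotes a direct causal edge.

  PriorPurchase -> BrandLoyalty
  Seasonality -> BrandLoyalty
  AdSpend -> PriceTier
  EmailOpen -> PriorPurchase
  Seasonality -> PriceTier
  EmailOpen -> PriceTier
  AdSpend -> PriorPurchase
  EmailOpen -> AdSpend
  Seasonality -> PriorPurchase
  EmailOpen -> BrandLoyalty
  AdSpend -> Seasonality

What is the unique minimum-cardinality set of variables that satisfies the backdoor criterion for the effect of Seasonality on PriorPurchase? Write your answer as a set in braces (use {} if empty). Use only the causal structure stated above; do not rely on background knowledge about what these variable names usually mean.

Variables eligible for adjustment (non-descendants of Seasonality, excluding Seasonality and PriorPurchase): {AdSpend, EmailOpen}.
Backdoor paths from Seasonality to PriorPurchase:
  P1: Seasonality <- AdSpend <- EmailOpen -> PriorPurchase
  P2: Seasonality <- AdSpend <- EmailOpen -> BrandLoyalty <- PriorPurchase
  P3: Seasonality <- AdSpend -> PriceTier <- EmailOpen -> PriorPurchase
  P4: Seasonality <- AdSpend -> PriceTier <- EmailOpen -> BrandLoyalty <- PriorPurchase
  P5: Seasonality <- AdSpend -> PriorPurchase
The empty set is not sufficient: P1 (Seasonality <- AdSpend <- EmailOpen -> PriorPurchase) has no collider blocking it and no conditioned non-collider, so it is open.
Try {AdSpend}:
  P1: blocked at chain node AdSpend ∈ conditioning set.
  P2: blocked at chain node AdSpend ∈ conditioning set.
  P3: blocked at fork node AdSpend ∈ conditioning set.
  P4: blocked at fork node AdSpend ∈ conditioning set.
  P5: blocked at fork node AdSpend ∈ conditioning set.
{AdSpend} contains no descendant of Seasonality and blocks every backdoor path.
No other singleton works — e.g. {EmailOpen} leaves P5 open — so {AdSpend} is the unique smallest valid adjustment set.

{AdSpend}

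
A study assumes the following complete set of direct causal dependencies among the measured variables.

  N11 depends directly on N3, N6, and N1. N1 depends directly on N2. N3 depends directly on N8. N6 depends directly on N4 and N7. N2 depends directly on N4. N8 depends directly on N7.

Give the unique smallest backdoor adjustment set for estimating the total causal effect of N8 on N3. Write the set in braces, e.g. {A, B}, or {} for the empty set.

Variables eligible for adjustment (non-descendants of N8, excluding N8 and N3): {N1, N2, N4, N6, N7}.
Backdoor paths from N8 to N3:
  P1: N8 <- N7 -> N6 <- N4 -> N2 -> N1 -> N11 <- N3
  P2: N8 <- N7 -> N6 -> N11 <- N3
Each backdoor path contains an unconditioned collider, so every path is already blocked with the empty conditioning set:
  P1: blocked at collider N6 (neither it nor any descendant is in the conditioning set).
  P2: blocked at collider N11 (neither it nor any descendant is in the conditioning set).
The empty set is therefore the unique smallest valid set.

{}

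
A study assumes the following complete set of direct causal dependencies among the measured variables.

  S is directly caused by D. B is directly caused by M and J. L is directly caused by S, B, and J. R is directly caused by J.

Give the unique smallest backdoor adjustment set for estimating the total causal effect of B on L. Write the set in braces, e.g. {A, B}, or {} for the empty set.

{J}

Variables eligible for adjustment (non-descendants of B, excluding B and L): {D, J, M, R, S}.
Backdoor paths from B to L:
  P1: B <- J -> L
The empty set is not sufficient: P1 (B <- J -> L) has no collider blocking it and no conditioned non-collider, so it is open.
Try {J}:
  P1: blocked at fork node J ∈ conditioning set.
{J} contains no descendant of B and blocks every backdoor path.
No other singleton works — e.g. {M} leaves P1 open — so {J} is the unique smallest valid adjustment set.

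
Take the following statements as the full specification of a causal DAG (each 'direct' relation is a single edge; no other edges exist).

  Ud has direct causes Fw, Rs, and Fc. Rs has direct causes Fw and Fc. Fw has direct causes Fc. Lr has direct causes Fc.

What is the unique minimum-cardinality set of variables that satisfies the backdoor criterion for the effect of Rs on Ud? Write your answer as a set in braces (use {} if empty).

{Fc, Fw}

Variables eligible for adjustment (non-descendants of Rs, excluding Rs and Ud): {Fc, Fw, Lr}.
Backdoor paths from Rs to Ud:
  P1: Rs <- Fc -> Fw -> Ud
  P2: Rs <- Fc -> Ud
  P3: Rs <- Fw <- Fc -> Ud
  P4: Rs <- Fw -> Ud
The empty set is not sufficient: P1 (Rs <- Fc -> Fw -> Ud) has no collider blocking it and no conditioned non-collider, so it is open.
Try {Fc, Fw}:
  P1: blocked at fork node Fc ∈ conditioning set.
  P2: blocked at fork node Fc ∈ conditioning set.
  P3: blocked at chain node Fw ∈ conditioning set.
  P4: blocked at fork node Fw ∈ conditioning set.
{Fc, Fw} contains no descendant of Rs and blocks every backdoor path.
Every element of {Fc, Fw} is needed (dropping Fc leaves P2 open; dropping Fw leaves P4 open), so no proper subset is valid.
Among all size-2 subsets of the eligible variables, only {Fc, Fw} blocks every backdoor path, so it is the unique smallest valid adjustment set.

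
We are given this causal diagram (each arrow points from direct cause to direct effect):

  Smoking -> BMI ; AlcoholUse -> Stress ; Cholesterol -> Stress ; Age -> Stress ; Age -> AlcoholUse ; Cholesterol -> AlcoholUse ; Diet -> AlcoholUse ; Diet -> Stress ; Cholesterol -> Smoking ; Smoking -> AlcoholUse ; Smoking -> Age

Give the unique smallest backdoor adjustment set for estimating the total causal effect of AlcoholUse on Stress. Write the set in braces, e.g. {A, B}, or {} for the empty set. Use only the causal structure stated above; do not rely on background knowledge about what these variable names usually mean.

{Age, Cholesterol, Diet}

Variables eligible for adjustment (non-descendants of AlcoholUse, excluding AlcoholUse and Stress): {Age, BMI, Cholesterol, Diet, Smoking}.
Backdoor paths from AlcoholUse to Stress:
  P1: AlcoholUse <- Cholesterol -> Smoking -> Age -> Stress
  P2: AlcoholUse <- Cholesterol -> Stress
  P3: AlcoholUse <- Smoking <- Cholesterol -> Stress
  P4: AlcoholUse <- Smoking -> Age -> Stress
  P5: AlcoholUse <- Age <- Smoking <- Cholesterol -> Stress
  P6: AlcoholUse <- Age -> Stress
  P7: AlcoholUse <- Diet -> Stress
The empty set is not sufficient: P1 (AlcoholUse <- Cholesterol -> Smoking -> Age -> Stress) has no collider blocking it and no conditioned non-collider, so it is open.
Try {Age, Cholesterol, Diet}:
  P1: blocked at fork node Cholesterol ∈ conditioning set.
  P2: blocked at fork node Cholesterol ∈ conditioning set.
  P3: blocked at fork node Cholesterol ∈ conditioning set.
  P4: blocked at chain node Age ∈ conditioning set.
  P5: blocked at chain node Age ∈ conditioning set.
  P6: blocked at fork node Age ∈ conditioning set.
  P7: blocked at fork node Diet ∈ conditioning set.
{Age, Cholesterol, Diet} contains no descendant of AlcoholUse and blocks every backdoor path.
Every element of {Age, Cholesterol, Diet} is needed (dropping Age leaves P4 open; dropping Cholesterol leaves P2 open; dropping Diet leaves P7 open), so no proper subset is valid.
Among all size-3 subsets of the eligible variables, only {Age, Cholesterol, Diet} blocks every backdoor path, so it is the unique smallest valid adjustment set.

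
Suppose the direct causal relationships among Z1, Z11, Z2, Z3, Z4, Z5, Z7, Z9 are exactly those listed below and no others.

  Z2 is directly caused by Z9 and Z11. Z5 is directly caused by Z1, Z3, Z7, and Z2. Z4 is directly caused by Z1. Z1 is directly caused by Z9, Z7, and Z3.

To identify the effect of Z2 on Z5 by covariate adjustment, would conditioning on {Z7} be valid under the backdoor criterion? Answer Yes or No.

No

Backdoor paths from Z2 to Z5 (paths whose first edge points into Z2):
  P1: Z2 <- Z9 -> Z1 <- Z3 -> Z5
  P2: Z2 <- Z9 -> Z1 <- Z7 -> Z5
  P3: Z2 <- Z9 -> Z1 -> Z5
Condition 1 (no descendant of Z2 in the set): holds — descendants of Z2 are {Z5}; none are in {Z7}.
Condition 2 (every backdoor path blocked by {Z7}):
  P1: blocked at collider Z1 (neither it nor any descendant is in the conditioning set).
  P2: blocked at collider Z1 (neither it nor any descendant is in the conditioning set).
  P3: open — no interior node is in the conditioning set.
{Z7} does not satisfy the backdoor criterion.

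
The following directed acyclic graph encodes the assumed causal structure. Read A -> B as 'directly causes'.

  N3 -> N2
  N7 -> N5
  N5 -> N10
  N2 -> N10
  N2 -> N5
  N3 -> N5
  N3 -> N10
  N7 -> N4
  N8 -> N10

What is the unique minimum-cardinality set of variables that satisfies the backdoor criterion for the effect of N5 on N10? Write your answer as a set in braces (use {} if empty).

Variables eligible for adjustment (non-descendants of N5, excluding N5 and N10): {N2, N3, N4, N7, N8}.
Backdoor paths from N5 to N10:
  P1: N5 <- N3 -> N2 -> N10
  P2: N5 <- N3 -> N10
  P3: N5 <- N2 <- N3 -> N10
  P4: N5 <- N2 -> N10
The empty set is not sufficient: P1 (N5 <- N3 -> N2 -> N10) has no collider blocking it and no conditioned non-collider, so it is open.
Try {N2, N3}:
  P1: blocked at fork node N3 ∈ conditioning set.
  P2: blocked at fork node N3 ∈ conditioning set.
  P3: blocked at chain node N2 ∈ conditioning set.
  P4: blocked at fork node N2 ∈ conditioning set.
{N2, N3} contains no descendant of N5 and blocks every backdoor path.
Every element of {N2, N3} is needed (dropping N2 leaves P4 open; dropping N3 leaves P2 open), so no proper subset is valid.
Among all size-2 subsets of the eligible variables, only {N2, N3} blocks every backdoor path, so it is the unique smallest valid adjustment set.

{N2, N3}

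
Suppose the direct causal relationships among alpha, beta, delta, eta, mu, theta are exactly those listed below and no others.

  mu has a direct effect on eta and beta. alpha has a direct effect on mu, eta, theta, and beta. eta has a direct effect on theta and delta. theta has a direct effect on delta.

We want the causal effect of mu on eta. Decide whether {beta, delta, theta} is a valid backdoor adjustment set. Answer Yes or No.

Backdoor paths from mu to eta (paths whose first edge points into mu):
  P1: mu <- alpha -> eta
  P2: mu <- alpha -> theta <- eta
  P3: mu <- alpha -> theta -> delta <- eta
Condition 1 (no descendant of mu in the set): FAILS — beta, delta, and theta are descendants of mu.
Condition 2 (every backdoor path blocked by {beta, delta, theta}):
  P1: open — no interior node is in the conditioning set.
  P2: open — collider(s) theta are conditioned on (or have a conditioned descendant) and no non-collider on the path is in the set.
  P3: blocked at chain node theta ∈ conditioning set.
{beta, delta, theta} does not satisfy the backdoor criterion.

No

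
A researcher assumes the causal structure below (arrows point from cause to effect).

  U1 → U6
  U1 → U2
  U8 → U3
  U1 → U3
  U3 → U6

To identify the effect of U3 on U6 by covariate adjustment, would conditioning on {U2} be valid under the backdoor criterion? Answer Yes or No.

Backdoor paths from U3 to U6 (paths whose first edge points into U3):
  P1: U3 <- U1 -> U6
Condition 1 (no descendant of U3 in the set): holds — descendants of U3 are {U6}; none are in {U2}.
Condition 2 (every backdoor path blocked by {U2}):
  P1: open — no interior node is in the conditioning set.
{U2} does not satisfy the backdoor criterion.

No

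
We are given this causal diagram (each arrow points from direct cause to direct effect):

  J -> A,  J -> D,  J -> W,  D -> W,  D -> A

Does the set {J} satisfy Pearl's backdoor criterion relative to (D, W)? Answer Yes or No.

Backdoor paths from D to W (paths whose first edge points into D):
  P1: D <- J -> W
Condition 1 (no descendant of D in the set): holds — descendants of D are {A, W}; none are in {J}.
Condition 2 (every backdoor path blocked by {J}):
  P1: blocked at fork node J ∈ conditioning set.
{J} satisfies the backdoor criterion.

Yes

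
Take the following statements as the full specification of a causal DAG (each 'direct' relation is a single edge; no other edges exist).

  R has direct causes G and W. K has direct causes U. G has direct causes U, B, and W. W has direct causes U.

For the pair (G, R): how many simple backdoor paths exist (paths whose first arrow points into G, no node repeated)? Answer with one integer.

A backdoor path from G to R is any simple undirected path whose first edge points into G (i.e. leaves G via a parent).
Parents of G: {B, U, W}.
Enumerating:
  P1: G <- U -> W -> R
  P2: G <- W -> R
That exhausts the simple backdoor paths. Count: 2.

2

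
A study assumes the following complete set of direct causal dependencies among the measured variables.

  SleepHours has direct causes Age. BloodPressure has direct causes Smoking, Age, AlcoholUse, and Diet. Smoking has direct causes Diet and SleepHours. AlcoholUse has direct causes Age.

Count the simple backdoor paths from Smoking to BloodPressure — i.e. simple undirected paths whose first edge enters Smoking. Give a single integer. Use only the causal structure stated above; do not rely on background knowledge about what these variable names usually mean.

A backdoor path from Smoking to BloodPressure is any simple undirected path whose first edge points into Smoking (i.e. leaves Smoking via a parent).
Parents of Smoking: {Diet, SleepHours}.
Enumerating:
  P1: Smoking <- Diet -> BloodPressure
  P2: Smoking <- SleepHours <- Age -> AlcoholUse -> BloodPressure
  P3: Smoking <- SleepHours <- Age -> BloodPressure
That exhausts the simple backdoor paths. Count: 3.

3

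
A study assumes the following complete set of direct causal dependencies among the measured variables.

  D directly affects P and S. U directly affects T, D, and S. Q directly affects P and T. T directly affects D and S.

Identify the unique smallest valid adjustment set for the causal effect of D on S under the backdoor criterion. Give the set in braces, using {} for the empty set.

Variables eligible for adjustment (non-descendants of D, excluding D and S): {Q, T, U}.
Backdoor paths from D to S:
  P1: D <- U -> T -> S
  P2: D <- U -> S
  P3: D <- T <- U -> S
  P4: D <- T -> S
The empty set is not sufficient: P1 (D <- U -> T -> S) has no collider blocking it and no conditioned non-collider, so it is open.
Try {T, U}:
  P1: blocked at fork node U ∈ conditioning set.
  P2: blocked at fork node U ∈ conditioning set.
  P3: blocked at chain node T ∈ conditioning set.
  P4: blocked at fork node T ∈ conditioning set.
{T, U} contains no descendant of D and blocks every backdoor path.
Every element of {T, U} is needed (dropping T leaves P4 open; dropping U leaves P2 open), so no proper subset is valid.
Among all size-2 subsets of the eligible variables, only {T, U} blocks every backdoor path, so it is the unique smallest valid adjustment set.

{T, U}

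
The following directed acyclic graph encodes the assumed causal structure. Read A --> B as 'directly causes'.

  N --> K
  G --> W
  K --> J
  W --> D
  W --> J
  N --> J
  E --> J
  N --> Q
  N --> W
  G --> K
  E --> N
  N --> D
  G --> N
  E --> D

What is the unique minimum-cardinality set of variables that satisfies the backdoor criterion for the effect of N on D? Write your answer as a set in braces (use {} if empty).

{E, G}

Variables eligible for adjustment (non-descendants of N, excluding N and D): {E, G}.
Backdoor paths from N to D:
  P1: N <- G -> K -> J <- E -> D
  P2: N <- G -> K -> J <- W -> D
  P3: N <- G -> W -> D
  P4: N <- G -> W -> J <- E -> D
  P5: N <- E -> D
  P6: N <- E -> J <- K <- G -> W -> D
  P7: N <- E -> J <- W -> D
The empty set is not sufficient: P3 (N <- G -> W -> D) has no collider blocking it and no conditioned non-collider, so it is open.
Try {E, G}:
  P1: blocked at fork node G ∈ conditioning set.
  P2: blocked at fork node G ∈ conditioning set.
  P3: blocked at fork node G ∈ conditioning set.
  P4: blocked at fork node G ∈ conditioning set.
  P5: blocked at fork node E ∈ conditioning set.
  P6: blocked at fork node E ∈ conditioning set.
  P7: blocked at fork node E ∈ conditioning set.
{E, G} contains no descendant of N and blocks every backdoor path.
Every element of {E, G} is needed (dropping E leaves P5 open; dropping G leaves P3 open), so no proper subset is valid.
Among all size-2 subsets of the eligible variables, only {E, G} blocks every backdoor path, so it is the unique smallest valid adjustment set.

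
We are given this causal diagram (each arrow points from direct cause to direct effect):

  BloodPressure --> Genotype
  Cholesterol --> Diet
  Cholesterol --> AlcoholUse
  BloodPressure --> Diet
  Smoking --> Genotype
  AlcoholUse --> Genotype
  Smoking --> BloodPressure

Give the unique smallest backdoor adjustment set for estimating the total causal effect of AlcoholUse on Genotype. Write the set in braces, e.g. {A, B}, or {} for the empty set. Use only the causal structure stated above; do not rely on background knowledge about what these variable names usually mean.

Variables eligible for adjustment (non-descendants of AlcoholUse, excluding AlcoholUse and Genotype): {BloodPressure, Cholesterol, Diet, Smoking}.
Backdoor paths from AlcoholUse to Genotype:
  P1: AlcoholUse <- Cholesterol -> Diet <- BloodPressure <- Smoking -> Genotype
  P2: AlcoholUse <- Cholesterol -> Diet <- BloodPressure -> Genotype
Each backdoor path contains an unconditioned collider, so every path is already blocked with the empty conditioning set:
  P1: blocked at collider Diet (neither it nor any descendant is in the conditioning set).
  P2: blocked at collider Diet (neither it nor any descendant is in the conditioning set).
The empty set is therefore the unique smallest valid set.

{}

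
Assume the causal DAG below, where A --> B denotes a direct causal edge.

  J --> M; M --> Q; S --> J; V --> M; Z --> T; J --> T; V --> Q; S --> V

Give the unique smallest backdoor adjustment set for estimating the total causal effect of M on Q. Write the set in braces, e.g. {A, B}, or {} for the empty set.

Variables eligible for adjustment (non-descendants of M, excluding M and Q): {J, S, T, V, Z}.
Backdoor paths from M to Q:
  P1: M <- V -> Q
  P2: M <- J <- S -> V -> Q
The empty set is not sufficient: P1 (M <- V -> Q) has no collider blocking it and no conditioned non-collider, so it is open.
Try {V}:
  P1: blocked at fork node V ∈ conditioning set.
  P2: blocked at chain node V ∈ conditioning set.
{V} contains no descendant of M and blocks every backdoor path.
No other singleton works — e.g. {S} leaves P1 open — so {V} is the unique smallest valid adjustment set.

{V}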